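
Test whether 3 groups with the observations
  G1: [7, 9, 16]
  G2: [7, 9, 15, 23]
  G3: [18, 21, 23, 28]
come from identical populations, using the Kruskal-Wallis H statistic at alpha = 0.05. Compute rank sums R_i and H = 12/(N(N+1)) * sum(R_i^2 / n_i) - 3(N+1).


Step 1: Combine all N = 11 observations and assign midranks.
sorted (value, group, rank): (7,G1,1.5), (7,G2,1.5), (9,G1,3.5), (9,G2,3.5), (15,G2,5), (16,G1,6), (18,G3,7), (21,G3,8), (23,G2,9.5), (23,G3,9.5), (28,G3,11)
Step 2: Sum ranks within each group.
R_1 = 11 (n_1 = 3)
R_2 = 19.5 (n_2 = 4)
R_3 = 35.5 (n_3 = 4)
Step 3: H = 12/(N(N+1)) * sum(R_i^2/n_i) - 3(N+1)
     = 12/(11*12) * (11^2/3 + 19.5^2/4 + 35.5^2/4) - 3*12
     = 0.090909 * 450.458 - 36
     = 4.950758.
Step 4: Ties present; correction factor C = 1 - 18/(11^3 - 11) = 0.986364. Corrected H = 4.950758 / 0.986364 = 5.019201.
Step 5: Under H0, H ~ chi^2(2); p-value = 0.081301.
Step 6: alpha = 0.05. fail to reject H0.

H = 5.0192, df = 2, p = 0.081301, fail to reject H0.


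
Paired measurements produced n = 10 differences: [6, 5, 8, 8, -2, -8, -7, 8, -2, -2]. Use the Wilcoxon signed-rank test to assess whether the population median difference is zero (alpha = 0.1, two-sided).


Step 1: Drop any zero differences (none here) and take |d_i|.
|d| = [6, 5, 8, 8, 2, 8, 7, 8, 2, 2]
Step 2: Midrank |d_i| (ties get averaged ranks).
ranks: |6|->5, |5|->4, |8|->8.5, |8|->8.5, |2|->2, |8|->8.5, |7|->6, |8|->8.5, |2|->2, |2|->2
Step 3: Attach original signs; sum ranks with positive sign and with negative sign.
W+ = 5 + 4 + 8.5 + 8.5 + 8.5 = 34.5
W- = 2 + 8.5 + 6 + 2 + 2 = 20.5
(Check: W+ + W- = 55 should equal n(n+1)/2 = 55.)
Step 4: Test statistic W = min(W+, W-) = 20.5.
Step 5: Ties in |d|, so use the tie-corrected normal approximation.
        E[W] = n(n+1)/4 = 10*11/4 = 27.5.
        Tie groups: |d|=2 (t=3), |d|=8 (t=4); sum(t^3 - t) = 84.
        Var[W] = n(n+1)(2n+1)/24 - sum(t^3-t)/48 = 2310/24 - 84/48 = 94.5.
        z = (W - E[W]) / sqrt(Var[W]) = (20.5 - 27.5) / 9.7211 = -0.7201.
        Two-sided p = 2*Phi(z) = 0.471474.
Step 6: alpha = 0.1. fail to reject H0.

W+ = 34.5, W- = 20.5, W = min = 20.5, p = 0.471474, fail to reject H0.


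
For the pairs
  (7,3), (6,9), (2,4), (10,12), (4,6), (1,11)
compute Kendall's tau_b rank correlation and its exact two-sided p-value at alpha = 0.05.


Step 1: Enumerate the 15 unordered pairs (i,j) with i<j and classify each by sign(x_j-x_i) * sign(y_j-y_i).
  (1,2):dx=-1,dy=+6->D; (1,3):dx=-5,dy=+1->D; (1,4):dx=+3,dy=+9->C; (1,5):dx=-3,dy=+3->D
  (1,6):dx=-6,dy=+8->D; (2,3):dx=-4,dy=-5->C; (2,4):dx=+4,dy=+3->C; (2,5):dx=-2,dy=-3->C
  (2,6):dx=-5,dy=+2->D; (3,4):dx=+8,dy=+8->C; (3,5):dx=+2,dy=+2->C; (3,6):dx=-1,dy=+7->D
  (4,5):dx=-6,dy=-6->C; (4,6):dx=-9,dy=-1->C; (5,6):dx=-3,dy=+5->D
Step 2: C = 8, D = 7, total pairs = 15.
Step 3: tau = (C - D)/(n(n-1)/2) = (8 - 7)/15 = 0.066667.
Step 4: Exact two-sided p-value (enumerate n! = 720 permutations of y under H0): p = 1.000000.
Step 5: alpha = 0.05. fail to reject H0.

tau_b = 0.0667 (C=8, D=7), p = 1.000000, fail to reject H0.


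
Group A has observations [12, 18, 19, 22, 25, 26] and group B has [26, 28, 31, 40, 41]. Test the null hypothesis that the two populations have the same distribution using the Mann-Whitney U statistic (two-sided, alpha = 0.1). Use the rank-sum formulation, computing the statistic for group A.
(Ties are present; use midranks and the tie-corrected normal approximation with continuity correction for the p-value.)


Step 1: Combine and sort all 11 observations; assign midranks.
sorted (value, group): (12,X), (18,X), (19,X), (22,X), (25,X), (26,X), (26,Y), (28,Y), (31,Y), (40,Y), (41,Y)
ranks: 12->1, 18->2, 19->3, 22->4, 25->5, 26->6.5, 26->6.5, 28->8, 31->9, 40->10, 41->11
Step 2: Rank sum for X: R1 = 1 + 2 + 3 + 4 + 5 + 6.5 = 21.5.
Step 3: U_X = R1 - n1(n1+1)/2 = 21.5 - 6*7/2 = 21.5 - 21 = 0.5.
       U_Y = n1*n2 - U_X = 30 - 0.5 = 29.5.
Step 4: Ties are present, so use the tie-corrected normal approximation (with continuity correction) for the p-value.
Step 5: p-value = 0.010411; compare to alpha = 0.1. reject H0.

U_X = 0.5, p = 0.010411, reject H0 at alpha = 0.1.


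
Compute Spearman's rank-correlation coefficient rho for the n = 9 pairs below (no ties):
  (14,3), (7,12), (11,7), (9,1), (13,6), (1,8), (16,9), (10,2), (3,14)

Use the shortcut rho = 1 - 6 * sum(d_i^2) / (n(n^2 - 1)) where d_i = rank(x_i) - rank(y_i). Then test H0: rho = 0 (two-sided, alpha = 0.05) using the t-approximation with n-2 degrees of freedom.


Step 1: Rank x and y separately (midranks; no ties here).
rank(x): 14->8, 7->3, 11->6, 9->4, 13->7, 1->1, 16->9, 10->5, 3->2
rank(y): 3->3, 12->8, 7->5, 1->1, 6->4, 8->6, 9->7, 2->2, 14->9
Step 2: d_i = R_x(i) - R_y(i); compute d_i^2.
  (8-3)^2=25, (3-8)^2=25, (6-5)^2=1, (4-1)^2=9, (7-4)^2=9, (1-6)^2=25, (9-7)^2=4, (5-2)^2=9, (2-9)^2=49
sum(d^2) = 156.
Step 3: rho = 1 - 6*156 / (9*(9^2 - 1)) = 1 - 936/720 = -0.300000.
Step 4: Under H0, t = rho * sqrt((n-2)/(1-rho^2)) = -0.8321 ~ t(7).
Step 5: Two-sided p-value from the t-distribution with 7 df = 0.432845.
Step 6: alpha = 0.05. fail to reject H0.

rho = -0.3000, p = 0.432845, fail to reject H0 at alpha = 0.05.


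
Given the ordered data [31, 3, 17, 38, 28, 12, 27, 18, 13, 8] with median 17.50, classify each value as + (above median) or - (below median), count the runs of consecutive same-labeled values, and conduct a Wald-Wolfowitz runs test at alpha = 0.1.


Step 1: Compute median = 17.50; label A = above, B = below.
Labels in order: ABBAABAABB  (n_A = 5, n_B = 5)
Step 2: Count runs R = 6.
Step 3: Under H0 (random ordering), E[R] = 2*n_A*n_B/(n_A+n_B) + 1 = 2*5*5/10 + 1 = 6.0000.
        Var[R] = 2*n_A*n_B*(2*n_A*n_B - n_A - n_B) / ((n_A+n_B)^2 * (n_A+n_B-1)) = 2000/900 = 2.2222.
        SD[R] = 1.4907.
Step 4: R = E[R], so z = 0 with no continuity correction.
Step 5: Two-sided p-value via normal approximation = 2*(1 - Phi(|z|)) = 1.000000.
Step 6: alpha = 0.1. fail to reject H0.

R = 6, z = 0.0000, p = 1.000000, fail to reject H0.


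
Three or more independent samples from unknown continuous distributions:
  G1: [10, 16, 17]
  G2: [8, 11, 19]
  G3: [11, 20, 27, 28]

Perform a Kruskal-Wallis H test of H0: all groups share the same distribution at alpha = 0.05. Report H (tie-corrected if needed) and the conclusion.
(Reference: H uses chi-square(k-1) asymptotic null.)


Step 1: Combine all N = 10 observations and assign midranks.
sorted (value, group, rank): (8,G2,1), (10,G1,2), (11,G2,3.5), (11,G3,3.5), (16,G1,5), (17,G1,6), (19,G2,7), (20,G3,8), (27,G3,9), (28,G3,10)
Step 2: Sum ranks within each group.
R_1 = 13 (n_1 = 3)
R_2 = 11.5 (n_2 = 3)
R_3 = 30.5 (n_3 = 4)
Step 3: H = 12/(N(N+1)) * sum(R_i^2/n_i) - 3(N+1)
     = 12/(10*11) * (13^2/3 + 11.5^2/3 + 30.5^2/4) - 3*11
     = 0.109091 * 332.979 - 33
     = 3.325000.
Step 4: Ties present; correction factor C = 1 - 6/(10^3 - 10) = 0.993939. Corrected H = 3.325000 / 0.993939 = 3.345274.
Step 5: Under H0, H ~ chi^2(2); p-value = 0.187751.
Step 6: alpha = 0.05. fail to reject H0.

H = 3.3453, df = 2, p = 0.187751, fail to reject H0.


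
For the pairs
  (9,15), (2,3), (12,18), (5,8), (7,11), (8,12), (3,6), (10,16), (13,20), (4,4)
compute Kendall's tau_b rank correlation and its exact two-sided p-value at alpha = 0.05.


Step 1: Enumerate the 45 unordered pairs (i,j) with i<j and classify each by sign(x_j-x_i) * sign(y_j-y_i).
  (1,2):dx=-7,dy=-12->C; (1,3):dx=+3,dy=+3->C; (1,4):dx=-4,dy=-7->C; (1,5):dx=-2,dy=-4->C
  (1,6):dx=-1,dy=-3->C; (1,7):dx=-6,dy=-9->C; (1,8):dx=+1,dy=+1->C; (1,9):dx=+4,dy=+5->C
  (1,10):dx=-5,dy=-11->C; (2,3):dx=+10,dy=+15->C; (2,4):dx=+3,dy=+5->C; (2,5):dx=+5,dy=+8->C
  (2,6):dx=+6,dy=+9->C; (2,7):dx=+1,dy=+3->C; (2,8):dx=+8,dy=+13->C; (2,9):dx=+11,dy=+17->C
  (2,10):dx=+2,dy=+1->C; (3,4):dx=-7,dy=-10->C; (3,5):dx=-5,dy=-7->C; (3,6):dx=-4,dy=-6->C
  (3,7):dx=-9,dy=-12->C; (3,8):dx=-2,dy=-2->C; (3,9):dx=+1,dy=+2->C; (3,10):dx=-8,dy=-14->C
  (4,5):dx=+2,dy=+3->C; (4,6):dx=+3,dy=+4->C; (4,7):dx=-2,dy=-2->C; (4,8):dx=+5,dy=+8->C
  (4,9):dx=+8,dy=+12->C; (4,10):dx=-1,dy=-4->C; (5,6):dx=+1,dy=+1->C; (5,7):dx=-4,dy=-5->C
  (5,8):dx=+3,dy=+5->C; (5,9):dx=+6,dy=+9->C; (5,10):dx=-3,dy=-7->C; (6,7):dx=-5,dy=-6->C
  (6,8):dx=+2,dy=+4->C; (6,9):dx=+5,dy=+8->C; (6,10):dx=-4,dy=-8->C; (7,8):dx=+7,dy=+10->C
  (7,9):dx=+10,dy=+14->C; (7,10):dx=+1,dy=-2->D; (8,9):dx=+3,dy=+4->C; (8,10):dx=-6,dy=-12->C
  (9,10):dx=-9,dy=-16->C
Step 2: C = 44, D = 1, total pairs = 45.
Step 3: tau = (C - D)/(n(n-1)/2) = (44 - 1)/45 = 0.955556.
Step 4: Exact two-sided p-value (enumerate n! = 3628800 permutations of y under H0): p = 0.000006.
Step 5: alpha = 0.05. reject H0.

tau_b = 0.9556 (C=44, D=1), p = 0.000006, reject H0.


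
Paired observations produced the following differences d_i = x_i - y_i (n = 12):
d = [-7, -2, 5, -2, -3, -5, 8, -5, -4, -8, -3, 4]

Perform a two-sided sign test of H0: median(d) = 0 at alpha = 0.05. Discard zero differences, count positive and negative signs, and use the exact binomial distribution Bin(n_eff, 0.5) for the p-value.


Step 1: Discard zero differences. Original n = 12; n_eff = number of nonzero differences = 12.
Nonzero differences (with sign): -7, -2, +5, -2, -3, -5, +8, -5, -4, -8, -3, +4
Step 2: Count signs: positive = 3, negative = 9.
Step 3: Under H0: P(positive) = 0.5, so the number of positives S ~ Bin(12, 0.5).
Step 4: Two-sided exact p-value = sum of Bin(12,0.5) probabilities at or below the observed probability = 0.145996.
Step 5: alpha = 0.05. fail to reject H0.

n_eff = 12, pos = 3, neg = 9, p = 0.145996, fail to reject H0.


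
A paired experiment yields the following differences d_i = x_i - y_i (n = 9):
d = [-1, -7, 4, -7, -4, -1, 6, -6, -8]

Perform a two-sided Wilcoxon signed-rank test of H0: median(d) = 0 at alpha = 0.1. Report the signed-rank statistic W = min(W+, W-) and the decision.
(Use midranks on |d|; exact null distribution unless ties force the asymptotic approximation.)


Step 1: Drop any zero differences (none here) and take |d_i|.
|d| = [1, 7, 4, 7, 4, 1, 6, 6, 8]
Step 2: Midrank |d_i| (ties get averaged ranks).
ranks: |1|->1.5, |7|->7.5, |4|->3.5, |7|->7.5, |4|->3.5, |1|->1.5, |6|->5.5, |6|->5.5, |8|->9
Step 3: Attach original signs; sum ranks with positive sign and with negative sign.
W+ = 3.5 + 5.5 = 9
W- = 1.5 + 7.5 + 7.5 + 3.5 + 1.5 + 5.5 + 9 = 36
(Check: W+ + W- = 45 should equal n(n+1)/2 = 45.)
Step 4: Test statistic W = min(W+, W-) = 9.
Step 5: Ties in |d|, so use the tie-corrected normal approximation.
        E[W] = n(n+1)/4 = 9*10/4 = 22.5.
        Tie groups: |d|=1 (t=2), |d|=4 (t=2), |d|=6 (t=2), |d|=7 (t=2); sum(t^3 - t) = 24.
        Var[W] = n(n+1)(2n+1)/24 - sum(t^3-t)/48 = 1710/24 - 24/48 = 70.75.
        z = (W - E[W]) / sqrt(Var[W]) = (9 - 22.5) / 8.4113 = -1.6050.
        Two-sided p = 2*Phi(z) = 0.108497.
Step 6: alpha = 0.1. fail to reject H0.

W+ = 9, W- = 36, W = min = 9, p = 0.108497, fail to reject H0.


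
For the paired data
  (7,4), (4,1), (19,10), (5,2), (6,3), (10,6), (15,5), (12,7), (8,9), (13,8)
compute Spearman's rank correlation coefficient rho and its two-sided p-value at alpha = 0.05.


Step 1: Rank x and y separately (midranks; no ties here).
rank(x): 7->4, 4->1, 19->10, 5->2, 6->3, 10->6, 15->9, 12->7, 8->5, 13->8
rank(y): 4->4, 1->1, 10->10, 2->2, 3->3, 6->6, 5->5, 7->7, 9->9, 8->8
Step 2: d_i = R_x(i) - R_y(i); compute d_i^2.
  (4-4)^2=0, (1-1)^2=0, (10-10)^2=0, (2-2)^2=0, (3-3)^2=0, (6-6)^2=0, (9-5)^2=16, (7-7)^2=0, (5-9)^2=16, (8-8)^2=0
sum(d^2) = 32.
Step 3: rho = 1 - 6*32 / (10*(10^2 - 1)) = 1 - 192/990 = 0.806061.
Step 4: Under H0, t = rho * sqrt((n-2)/(1-rho^2)) = 3.8522 ~ t(8).
Step 5: Two-sided p-value from the t-distribution with 8 df = 0.004862.
Step 6: alpha = 0.05. reject H0.

rho = 0.8061, p = 0.004862, reject H0 at alpha = 0.05.


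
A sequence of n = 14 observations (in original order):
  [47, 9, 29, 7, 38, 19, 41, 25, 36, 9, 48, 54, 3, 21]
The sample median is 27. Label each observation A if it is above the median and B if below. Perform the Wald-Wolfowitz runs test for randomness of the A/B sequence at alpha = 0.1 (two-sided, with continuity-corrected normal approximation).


Step 1: Compute median = 27; label A = above, B = below.
Labels in order: ABABABABABAABB  (n_A = 7, n_B = 7)
Step 2: Count runs R = 12.
Step 3: Under H0 (random ordering), E[R] = 2*n_A*n_B/(n_A+n_B) + 1 = 2*7*7/14 + 1 = 8.0000.
        Var[R] = 2*n_A*n_B*(2*n_A*n_B - n_A - n_B) / ((n_A+n_B)^2 * (n_A+n_B-1)) = 8232/2548 = 3.2308.
        SD[R] = 1.7974.
Step 4: Continuity-corrected z = (R - 0.5 - E[R]) / SD[R] = (12 - 0.5 - 8.0000) / 1.7974 = 1.9472.
Step 5: Two-sided p-value via normal approximation = 2*(1 - Phi(|z|)) = 0.051508.
Step 6: alpha = 0.1. reject H0.

R = 12, z = 1.9472, p = 0.051508, reject H0.


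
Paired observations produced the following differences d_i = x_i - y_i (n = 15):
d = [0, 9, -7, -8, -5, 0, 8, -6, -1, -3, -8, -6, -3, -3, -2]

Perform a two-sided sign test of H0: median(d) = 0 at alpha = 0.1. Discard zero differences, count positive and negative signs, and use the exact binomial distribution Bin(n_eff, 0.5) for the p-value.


Step 1: Discard zero differences. Original n = 15; n_eff = number of nonzero differences = 13.
Nonzero differences (with sign): +9, -7, -8, -5, +8, -6, -1, -3, -8, -6, -3, -3, -2
Step 2: Count signs: positive = 2, negative = 11.
Step 3: Under H0: P(positive) = 0.5, so the number of positives S ~ Bin(13, 0.5).
Step 4: Two-sided exact p-value = sum of Bin(13,0.5) probabilities at or below the observed probability = 0.022461.
Step 5: alpha = 0.1. reject H0.

n_eff = 13, pos = 2, neg = 11, p = 0.022461, reject H0.


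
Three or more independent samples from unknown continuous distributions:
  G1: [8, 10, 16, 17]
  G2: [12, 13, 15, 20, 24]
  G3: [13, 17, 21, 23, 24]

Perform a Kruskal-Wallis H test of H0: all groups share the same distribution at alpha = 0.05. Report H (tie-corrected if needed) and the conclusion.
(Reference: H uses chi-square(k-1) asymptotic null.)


Step 1: Combine all N = 14 observations and assign midranks.
sorted (value, group, rank): (8,G1,1), (10,G1,2), (12,G2,3), (13,G2,4.5), (13,G3,4.5), (15,G2,6), (16,G1,7), (17,G1,8.5), (17,G3,8.5), (20,G2,10), (21,G3,11), (23,G3,12), (24,G2,13.5), (24,G3,13.5)
Step 2: Sum ranks within each group.
R_1 = 18.5 (n_1 = 4)
R_2 = 37 (n_2 = 5)
R_3 = 49.5 (n_3 = 5)
Step 3: H = 12/(N(N+1)) * sum(R_i^2/n_i) - 3(N+1)
     = 12/(14*15) * (18.5^2/4 + 37^2/5 + 49.5^2/5) - 3*15
     = 0.057143 * 849.413 - 45
     = 3.537857.
Step 4: Ties present; correction factor C = 1 - 18/(14^3 - 14) = 0.993407. Corrected H = 3.537857 / 0.993407 = 3.561338.
Step 5: Under H0, H ~ chi^2(2); p-value = 0.168525.
Step 6: alpha = 0.05. fail to reject H0.

H = 3.5613, df = 2, p = 0.168525, fail to reject H0.


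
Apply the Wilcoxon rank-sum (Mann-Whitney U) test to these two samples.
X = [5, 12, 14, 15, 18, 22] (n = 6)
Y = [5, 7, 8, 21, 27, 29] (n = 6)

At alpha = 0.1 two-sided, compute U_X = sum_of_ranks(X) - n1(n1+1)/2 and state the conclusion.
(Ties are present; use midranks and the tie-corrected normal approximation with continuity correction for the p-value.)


Step 1: Combine and sort all 12 observations; assign midranks.
sorted (value, group): (5,X), (5,Y), (7,Y), (8,Y), (12,X), (14,X), (15,X), (18,X), (21,Y), (22,X), (27,Y), (29,Y)
ranks: 5->1.5, 5->1.5, 7->3, 8->4, 12->5, 14->6, 15->7, 18->8, 21->9, 22->10, 27->11, 29->12
Step 2: Rank sum for X: R1 = 1.5 + 5 + 6 + 7 + 8 + 10 = 37.5.
Step 3: U_X = R1 - n1(n1+1)/2 = 37.5 - 6*7/2 = 37.5 - 21 = 16.5.
       U_Y = n1*n2 - U_X = 36 - 16.5 = 19.5.
Step 4: Ties are present, so use the tie-corrected normal approximation (with continuity correction) for the p-value.
Step 5: p-value = 0.872559; compare to alpha = 0.1. fail to reject H0.

U_X = 16.5, p = 0.872559, fail to reject H0 at alpha = 0.1.


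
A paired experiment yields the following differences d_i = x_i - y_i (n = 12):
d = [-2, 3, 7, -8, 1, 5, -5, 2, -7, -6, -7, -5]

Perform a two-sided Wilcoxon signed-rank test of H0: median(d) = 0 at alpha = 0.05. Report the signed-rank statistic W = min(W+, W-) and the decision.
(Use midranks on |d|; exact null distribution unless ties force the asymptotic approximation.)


Step 1: Drop any zero differences (none here) and take |d_i|.
|d| = [2, 3, 7, 8, 1, 5, 5, 2, 7, 6, 7, 5]
Step 2: Midrank |d_i| (ties get averaged ranks).
ranks: |2|->2.5, |3|->4, |7|->10, |8|->12, |1|->1, |5|->6, |5|->6, |2|->2.5, |7|->10, |6|->8, |7|->10, |5|->6
Step 3: Attach original signs; sum ranks with positive sign and with negative sign.
W+ = 4 + 10 + 1 + 6 + 2.5 = 23.5
W- = 2.5 + 12 + 6 + 10 + 8 + 10 + 6 = 54.5
(Check: W+ + W- = 78 should equal n(n+1)/2 = 78.)
Step 4: Test statistic W = min(W+, W-) = 23.5.
Step 5: Ties in |d|, so use the tie-corrected normal approximation.
        E[W] = n(n+1)/4 = 12*13/4 = 39.
        Tie groups: |d|=2 (t=2), |d|=5 (t=3), |d|=7 (t=3); sum(t^3 - t) = 54.
        Var[W] = n(n+1)(2n+1)/24 - sum(t^3-t)/48 = 3900/24 - 54/48 = 161.375.
        z = (W - E[W]) / sqrt(Var[W]) = (23.5 - 39) / 12.7033 = -1.2202.
        Two-sided p = 2*Phi(z) = 0.222408.
Step 6: alpha = 0.05. fail to reject H0.

W+ = 23.5, W- = 54.5, W = min = 23.5, p = 0.222408, fail to reject H0.


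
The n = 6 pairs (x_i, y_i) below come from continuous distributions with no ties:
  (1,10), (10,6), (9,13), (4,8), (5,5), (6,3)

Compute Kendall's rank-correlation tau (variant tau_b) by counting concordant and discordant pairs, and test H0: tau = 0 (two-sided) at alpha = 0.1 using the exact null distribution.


Step 1: Enumerate the 15 unordered pairs (i,j) with i<j and classify each by sign(x_j-x_i) * sign(y_j-y_i).
  (1,2):dx=+9,dy=-4->D; (1,3):dx=+8,dy=+3->C; (1,4):dx=+3,dy=-2->D; (1,5):dx=+4,dy=-5->D
  (1,6):dx=+5,dy=-7->D; (2,3):dx=-1,dy=+7->D; (2,4):dx=-6,dy=+2->D; (2,5):dx=-5,dy=-1->C
  (2,6):dx=-4,dy=-3->C; (3,4):dx=-5,dy=-5->C; (3,5):dx=-4,dy=-8->C; (3,6):dx=-3,dy=-10->C
  (4,5):dx=+1,dy=-3->D; (4,6):dx=+2,dy=-5->D; (5,6):dx=+1,dy=-2->D
Step 2: C = 6, D = 9, total pairs = 15.
Step 3: tau = (C - D)/(n(n-1)/2) = (6 - 9)/15 = -0.200000.
Step 4: Exact two-sided p-value (enumerate n! = 720 permutations of y under H0): p = 0.719444.
Step 5: alpha = 0.1. fail to reject H0.

tau_b = -0.2000 (C=6, D=9), p = 0.719444, fail to reject H0.


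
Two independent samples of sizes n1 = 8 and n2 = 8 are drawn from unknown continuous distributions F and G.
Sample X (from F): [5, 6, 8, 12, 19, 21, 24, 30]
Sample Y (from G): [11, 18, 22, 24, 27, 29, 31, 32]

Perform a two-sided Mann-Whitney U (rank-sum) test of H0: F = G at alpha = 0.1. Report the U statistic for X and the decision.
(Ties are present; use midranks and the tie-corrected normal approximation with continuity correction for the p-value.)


Step 1: Combine and sort all 16 observations; assign midranks.
sorted (value, group): (5,X), (6,X), (8,X), (11,Y), (12,X), (18,Y), (19,X), (21,X), (22,Y), (24,X), (24,Y), (27,Y), (29,Y), (30,X), (31,Y), (32,Y)
ranks: 5->1, 6->2, 8->3, 11->4, 12->5, 18->6, 19->7, 21->8, 22->9, 24->10.5, 24->10.5, 27->12, 29->13, 30->14, 31->15, 32->16
Step 2: Rank sum for X: R1 = 1 + 2 + 3 + 5 + 7 + 8 + 10.5 + 14 = 50.5.
Step 3: U_X = R1 - n1(n1+1)/2 = 50.5 - 8*9/2 = 50.5 - 36 = 14.5.
       U_Y = n1*n2 - U_X = 64 - 14.5 = 49.5.
Step 4: Ties are present, so use the tie-corrected normal approximation (with continuity correction) for the p-value.
Step 5: p-value = 0.073991; compare to alpha = 0.1. reject H0.

U_X = 14.5, p = 0.073991, reject H0 at alpha = 0.1.


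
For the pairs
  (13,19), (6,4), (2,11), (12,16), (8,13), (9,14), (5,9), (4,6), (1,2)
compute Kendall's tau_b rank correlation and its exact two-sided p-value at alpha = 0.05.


Step 1: Enumerate the 36 unordered pairs (i,j) with i<j and classify each by sign(x_j-x_i) * sign(y_j-y_i).
  (1,2):dx=-7,dy=-15->C; (1,3):dx=-11,dy=-8->C; (1,4):dx=-1,dy=-3->C; (1,5):dx=-5,dy=-6->C
  (1,6):dx=-4,dy=-5->C; (1,7):dx=-8,dy=-10->C; (1,8):dx=-9,dy=-13->C; (1,9):dx=-12,dy=-17->C
  (2,3):dx=-4,dy=+7->D; (2,4):dx=+6,dy=+12->C; (2,5):dx=+2,dy=+9->C; (2,6):dx=+3,dy=+10->C
  (2,7):dx=-1,dy=+5->D; (2,8):dx=-2,dy=+2->D; (2,9):dx=-5,dy=-2->C; (3,4):dx=+10,dy=+5->C
  (3,5):dx=+6,dy=+2->C; (3,6):dx=+7,dy=+3->C; (3,7):dx=+3,dy=-2->D; (3,8):dx=+2,dy=-5->D
  (3,9):dx=-1,dy=-9->C; (4,5):dx=-4,dy=-3->C; (4,6):dx=-3,dy=-2->C; (4,7):dx=-7,dy=-7->C
  (4,8):dx=-8,dy=-10->C; (4,9):dx=-11,dy=-14->C; (5,6):dx=+1,dy=+1->C; (5,7):dx=-3,dy=-4->C
  (5,8):dx=-4,dy=-7->C; (5,9):dx=-7,dy=-11->C; (6,7):dx=-4,dy=-5->C; (6,8):dx=-5,dy=-8->C
  (6,9):dx=-8,dy=-12->C; (7,8):dx=-1,dy=-3->C; (7,9):dx=-4,dy=-7->C; (8,9):dx=-3,dy=-4->C
Step 2: C = 31, D = 5, total pairs = 36.
Step 3: tau = (C - D)/(n(n-1)/2) = (31 - 5)/36 = 0.722222.
Step 4: Exact two-sided p-value (enumerate n! = 362880 permutations of y under H0): p = 0.005886.
Step 5: alpha = 0.05. reject H0.

tau_b = 0.7222 (C=31, D=5), p = 0.005886, reject H0.


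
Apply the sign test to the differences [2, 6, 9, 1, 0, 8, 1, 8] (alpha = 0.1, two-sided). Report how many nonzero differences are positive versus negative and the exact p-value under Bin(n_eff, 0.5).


Step 1: Discard zero differences. Original n = 8; n_eff = number of nonzero differences = 7.
Nonzero differences (with sign): +2, +6, +9, +1, +8, +1, +8
Step 2: Count signs: positive = 7, negative = 0.
Step 3: Under H0: P(positive) = 0.5, so the number of positives S ~ Bin(7, 0.5).
Step 4: Two-sided exact p-value = sum of Bin(7,0.5) probabilities at or below the observed probability = 0.015625.
Step 5: alpha = 0.1. reject H0.

n_eff = 7, pos = 7, neg = 0, p = 0.015625, reject H0.


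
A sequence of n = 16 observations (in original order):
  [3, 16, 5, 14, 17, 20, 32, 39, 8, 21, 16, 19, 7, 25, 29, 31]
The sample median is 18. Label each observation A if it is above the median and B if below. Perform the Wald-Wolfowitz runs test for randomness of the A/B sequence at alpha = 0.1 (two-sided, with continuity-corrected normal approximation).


Step 1: Compute median = 18; label A = above, B = below.
Labels in order: BBBBBAAABABABAAA  (n_A = 8, n_B = 8)
Step 2: Count runs R = 8.
Step 3: Under H0 (random ordering), E[R] = 2*n_A*n_B/(n_A+n_B) + 1 = 2*8*8/16 + 1 = 9.0000.
        Var[R] = 2*n_A*n_B*(2*n_A*n_B - n_A - n_B) / ((n_A+n_B)^2 * (n_A+n_B-1)) = 14336/3840 = 3.7333.
        SD[R] = 1.9322.
Step 4: Continuity-corrected z = (R + 0.5 - E[R]) / SD[R] = (8 + 0.5 - 9.0000) / 1.9322 = -0.2588.
Step 5: Two-sided p-value via normal approximation = 2*(1 - Phi(|z|)) = 0.795809.
Step 6: alpha = 0.1. fail to reject H0.

R = 8, z = -0.2588, p = 0.795809, fail to reject H0.


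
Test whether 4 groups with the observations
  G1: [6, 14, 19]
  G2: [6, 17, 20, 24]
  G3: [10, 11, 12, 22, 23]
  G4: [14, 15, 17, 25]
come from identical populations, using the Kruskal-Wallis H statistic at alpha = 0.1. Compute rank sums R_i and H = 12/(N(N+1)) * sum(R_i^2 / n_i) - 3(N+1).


Step 1: Combine all N = 16 observations and assign midranks.
sorted (value, group, rank): (6,G1,1.5), (6,G2,1.5), (10,G3,3), (11,G3,4), (12,G3,5), (14,G1,6.5), (14,G4,6.5), (15,G4,8), (17,G2,9.5), (17,G4,9.5), (19,G1,11), (20,G2,12), (22,G3,13), (23,G3,14), (24,G2,15), (25,G4,16)
Step 2: Sum ranks within each group.
R_1 = 19 (n_1 = 3)
R_2 = 38 (n_2 = 4)
R_3 = 39 (n_3 = 5)
R_4 = 40 (n_4 = 4)
Step 3: H = 12/(N(N+1)) * sum(R_i^2/n_i) - 3(N+1)
     = 12/(16*17) * (19^2/3 + 38^2/4 + 39^2/5 + 40^2/4) - 3*17
     = 0.044118 * 1185.53 - 51
     = 1.302941.
Step 4: Ties present; correction factor C = 1 - 18/(16^3 - 16) = 0.995588. Corrected H = 1.302941 / 0.995588 = 1.308715.
Step 5: Under H0, H ~ chi^2(3); p-value = 0.727065.
Step 6: alpha = 0.1. fail to reject H0.

H = 1.3087, df = 3, p = 0.727065, fail to reject H0.


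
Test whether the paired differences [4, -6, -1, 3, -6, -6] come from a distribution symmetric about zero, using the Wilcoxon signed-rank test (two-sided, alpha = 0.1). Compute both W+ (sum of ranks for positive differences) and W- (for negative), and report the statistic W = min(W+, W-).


Step 1: Drop any zero differences (none here) and take |d_i|.
|d| = [4, 6, 1, 3, 6, 6]
Step 2: Midrank |d_i| (ties get averaged ranks).
ranks: |4|->3, |6|->5, |1|->1, |3|->2, |6|->5, |6|->5
Step 3: Attach original signs; sum ranks with positive sign and with negative sign.
W+ = 3 + 2 = 5
W- = 5 + 1 + 5 + 5 = 16
(Check: W+ + W- = 21 should equal n(n+1)/2 = 21.)
Step 4: Test statistic W = min(W+, W-) = 5.
Step 5: Ties in |d|, so use the tie-corrected normal approximation.
        E[W] = n(n+1)/4 = 6*7/4 = 10.5.
        Tie groups: |d|=6 (t=3); sum(t^3 - t) = 24.
        Var[W] = n(n+1)(2n+1)/24 - sum(t^3-t)/48 = 546/24 - 24/48 = 22.25.
        z = (W - E[W]) / sqrt(Var[W]) = (5 - 10.5) / 4.7170 = -1.1660.
        Two-sided p = 2*Phi(z) = 0.243615.
Step 6: alpha = 0.1. fail to reject H0.

W+ = 5, W- = 16, W = min = 5, p = 0.243615, fail to reject H0.


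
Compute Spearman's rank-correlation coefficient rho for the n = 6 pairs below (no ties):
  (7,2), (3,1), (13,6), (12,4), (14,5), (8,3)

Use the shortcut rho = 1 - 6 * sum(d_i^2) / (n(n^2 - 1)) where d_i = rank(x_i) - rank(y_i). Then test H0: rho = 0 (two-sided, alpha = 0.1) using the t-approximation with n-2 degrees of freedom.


Step 1: Rank x and y separately (midranks; no ties here).
rank(x): 7->2, 3->1, 13->5, 12->4, 14->6, 8->3
rank(y): 2->2, 1->1, 6->6, 4->4, 5->5, 3->3
Step 2: d_i = R_x(i) - R_y(i); compute d_i^2.
  (2-2)^2=0, (1-1)^2=0, (5-6)^2=1, (4-4)^2=0, (6-5)^2=1, (3-3)^2=0
sum(d^2) = 2.
Step 3: rho = 1 - 6*2 / (6*(6^2 - 1)) = 1 - 12/210 = 0.942857.
Step 4: Under H0, t = rho * sqrt((n-2)/(1-rho^2)) = 5.6595 ~ t(4).
Step 5: Two-sided p-value from the t-distribution with 4 df = 0.004805.
Step 6: alpha = 0.1. reject H0.

rho = 0.9429, p = 0.004805, reject H0 at alpha = 0.1.


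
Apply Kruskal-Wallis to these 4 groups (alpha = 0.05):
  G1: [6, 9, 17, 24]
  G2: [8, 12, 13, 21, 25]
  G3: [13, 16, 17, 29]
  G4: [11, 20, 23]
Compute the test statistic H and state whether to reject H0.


Step 1: Combine all N = 16 observations and assign midranks.
sorted (value, group, rank): (6,G1,1), (8,G2,2), (9,G1,3), (11,G4,4), (12,G2,5), (13,G2,6.5), (13,G3,6.5), (16,G3,8), (17,G1,9.5), (17,G3,9.5), (20,G4,11), (21,G2,12), (23,G4,13), (24,G1,14), (25,G2,15), (29,G3,16)
Step 2: Sum ranks within each group.
R_1 = 27.5 (n_1 = 4)
R_2 = 40.5 (n_2 = 5)
R_3 = 40 (n_3 = 4)
R_4 = 28 (n_4 = 3)
Step 3: H = 12/(N(N+1)) * sum(R_i^2/n_i) - 3(N+1)
     = 12/(16*17) * (27.5^2/4 + 40.5^2/5 + 40^2/4 + 28^2/3) - 3*17
     = 0.044118 * 1178.45 - 51
     = 0.990257.
Step 4: Ties present; correction factor C = 1 - 12/(16^3 - 16) = 0.997059. Corrected H = 0.990257 / 0.997059 = 0.993178.
Step 5: Under H0, H ~ chi^2(3); p-value = 0.802903.
Step 6: alpha = 0.05. fail to reject H0.

H = 0.9932, df = 3, p = 0.802903, fail to reject H0.


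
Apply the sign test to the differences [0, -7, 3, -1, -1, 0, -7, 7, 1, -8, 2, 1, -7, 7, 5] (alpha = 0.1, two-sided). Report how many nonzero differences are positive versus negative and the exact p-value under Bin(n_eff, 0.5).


Step 1: Discard zero differences. Original n = 15; n_eff = number of nonzero differences = 13.
Nonzero differences (with sign): -7, +3, -1, -1, -7, +7, +1, -8, +2, +1, -7, +7, +5
Step 2: Count signs: positive = 7, negative = 6.
Step 3: Under H0: P(positive) = 0.5, so the number of positives S ~ Bin(13, 0.5).
Step 4: Two-sided exact p-value = sum of Bin(13,0.5) probabilities at or below the observed probability = 1.000000.
Step 5: alpha = 0.1. fail to reject H0.

n_eff = 13, pos = 7, neg = 6, p = 1.000000, fail to reject H0.


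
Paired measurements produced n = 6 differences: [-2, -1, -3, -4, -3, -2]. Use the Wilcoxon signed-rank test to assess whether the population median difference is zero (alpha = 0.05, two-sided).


Step 1: Drop any zero differences (none here) and take |d_i|.
|d| = [2, 1, 3, 4, 3, 2]
Step 2: Midrank |d_i| (ties get averaged ranks).
ranks: |2|->2.5, |1|->1, |3|->4.5, |4|->6, |3|->4.5, |2|->2.5
Step 3: Attach original signs; sum ranks with positive sign and with negative sign.
W+ = 0 = 0
W- = 2.5 + 1 + 4.5 + 6 + 4.5 + 2.5 = 21
(Check: W+ + W- = 21 should equal n(n+1)/2 = 21.)
Step 4: Test statistic W = min(W+, W-) = 0.
Step 5: Ties in |d|, so use the tie-corrected normal approximation.
        E[W] = n(n+1)/4 = 6*7/4 = 10.5.
        Tie groups: |d|=2 (t=2), |d|=3 (t=2); sum(t^3 - t) = 12.
        Var[W] = n(n+1)(2n+1)/24 - sum(t^3-t)/48 = 546/24 - 12/48 = 22.5.
        z = (W - E[W]) / sqrt(Var[W]) = (0 - 10.5) / 4.7434 = -2.2136.
        Two-sided p = 2*Phi(z) = 0.026857.
Step 6: alpha = 0.05. reject H0.

W+ = 0, W- = 21, W = min = 0, p = 0.026857, reject H0.


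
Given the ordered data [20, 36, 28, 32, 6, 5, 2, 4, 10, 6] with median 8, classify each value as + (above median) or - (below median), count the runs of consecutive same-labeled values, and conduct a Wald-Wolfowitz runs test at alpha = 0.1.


Step 1: Compute median = 8; label A = above, B = below.
Labels in order: AAAABBBBAB  (n_A = 5, n_B = 5)
Step 2: Count runs R = 4.
Step 3: Under H0 (random ordering), E[R] = 2*n_A*n_B/(n_A+n_B) + 1 = 2*5*5/10 + 1 = 6.0000.
        Var[R] = 2*n_A*n_B*(2*n_A*n_B - n_A - n_B) / ((n_A+n_B)^2 * (n_A+n_B-1)) = 2000/900 = 2.2222.
        SD[R] = 1.4907.
Step 4: Continuity-corrected z = (R + 0.5 - E[R]) / SD[R] = (4 + 0.5 - 6.0000) / 1.4907 = -1.0062.
Step 5: Two-sided p-value via normal approximation = 2*(1 - Phi(|z|)) = 0.314305.
Step 6: alpha = 0.1. fail to reject H0.

R = 4, z = -1.0062, p = 0.314305, fail to reject H0.


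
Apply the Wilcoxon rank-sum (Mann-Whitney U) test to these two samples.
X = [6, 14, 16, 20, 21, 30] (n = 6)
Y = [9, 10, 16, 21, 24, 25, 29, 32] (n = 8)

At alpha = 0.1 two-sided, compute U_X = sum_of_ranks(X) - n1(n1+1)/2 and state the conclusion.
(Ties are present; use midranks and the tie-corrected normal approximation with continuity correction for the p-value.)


Step 1: Combine and sort all 14 observations; assign midranks.
sorted (value, group): (6,X), (9,Y), (10,Y), (14,X), (16,X), (16,Y), (20,X), (21,X), (21,Y), (24,Y), (25,Y), (29,Y), (30,X), (32,Y)
ranks: 6->1, 9->2, 10->3, 14->4, 16->5.5, 16->5.5, 20->7, 21->8.5, 21->8.5, 24->10, 25->11, 29->12, 30->13, 32->14
Step 2: Rank sum for X: R1 = 1 + 4 + 5.5 + 7 + 8.5 + 13 = 39.
Step 3: U_X = R1 - n1(n1+1)/2 = 39 - 6*7/2 = 39 - 21 = 18.
       U_Y = n1*n2 - U_X = 48 - 18 = 30.
Step 4: Ties are present, so use the tie-corrected normal approximation (with continuity correction) for the p-value.
Step 5: p-value = 0.476705; compare to alpha = 0.1. fail to reject H0.

U_X = 18, p = 0.476705, fail to reject H0 at alpha = 0.1.


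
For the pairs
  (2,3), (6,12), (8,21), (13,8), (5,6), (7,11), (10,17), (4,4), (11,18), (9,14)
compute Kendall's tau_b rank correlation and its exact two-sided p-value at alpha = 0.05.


Step 1: Enumerate the 45 unordered pairs (i,j) with i<j and classify each by sign(x_j-x_i) * sign(y_j-y_i).
  (1,2):dx=+4,dy=+9->C; (1,3):dx=+6,dy=+18->C; (1,4):dx=+11,dy=+5->C; (1,5):dx=+3,dy=+3->C
  (1,6):dx=+5,dy=+8->C; (1,7):dx=+8,dy=+14->C; (1,8):dx=+2,dy=+1->C; (1,9):dx=+9,dy=+15->C
  (1,10):dx=+7,dy=+11->C; (2,3):dx=+2,dy=+9->C; (2,4):dx=+7,dy=-4->D; (2,5):dx=-1,dy=-6->C
  (2,6):dx=+1,dy=-1->D; (2,7):dx=+4,dy=+5->C; (2,8):dx=-2,dy=-8->C; (2,9):dx=+5,dy=+6->C
  (2,10):dx=+3,dy=+2->C; (3,4):dx=+5,dy=-13->D; (3,5):dx=-3,dy=-15->C; (3,6):dx=-1,dy=-10->C
  (3,7):dx=+2,dy=-4->D; (3,8):dx=-4,dy=-17->C; (3,9):dx=+3,dy=-3->D; (3,10):dx=+1,dy=-7->D
  (4,5):dx=-8,dy=-2->C; (4,6):dx=-6,dy=+3->D; (4,7):dx=-3,dy=+9->D; (4,8):dx=-9,dy=-4->C
  (4,9):dx=-2,dy=+10->D; (4,10):dx=-4,dy=+6->D; (5,6):dx=+2,dy=+5->C; (5,7):dx=+5,dy=+11->C
  (5,8):dx=-1,dy=-2->C; (5,9):dx=+6,dy=+12->C; (5,10):dx=+4,dy=+8->C; (6,7):dx=+3,dy=+6->C
  (6,8):dx=-3,dy=-7->C; (6,9):dx=+4,dy=+7->C; (6,10):dx=+2,dy=+3->C; (7,8):dx=-6,dy=-13->C
  (7,9):dx=+1,dy=+1->C; (7,10):dx=-1,dy=-3->C; (8,9):dx=+7,dy=+14->C; (8,10):dx=+5,dy=+10->C
  (9,10):dx=-2,dy=-4->C
Step 2: C = 35, D = 10, total pairs = 45.
Step 3: tau = (C - D)/(n(n-1)/2) = (35 - 10)/45 = 0.555556.
Step 4: Exact two-sided p-value (enumerate n! = 3628800 permutations of y under H0): p = 0.028609.
Step 5: alpha = 0.05. reject H0.

tau_b = 0.5556 (C=35, D=10), p = 0.028609, reject H0.


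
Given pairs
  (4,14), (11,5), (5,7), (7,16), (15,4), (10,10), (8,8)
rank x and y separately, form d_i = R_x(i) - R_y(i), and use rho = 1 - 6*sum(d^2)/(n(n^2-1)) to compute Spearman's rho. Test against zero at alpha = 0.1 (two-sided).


Step 1: Rank x and y separately (midranks; no ties here).
rank(x): 4->1, 11->6, 5->2, 7->3, 15->7, 10->5, 8->4
rank(y): 14->6, 5->2, 7->3, 16->7, 4->1, 10->5, 8->4
Step 2: d_i = R_x(i) - R_y(i); compute d_i^2.
  (1-6)^2=25, (6-2)^2=16, (2-3)^2=1, (3-7)^2=16, (7-1)^2=36, (5-5)^2=0, (4-4)^2=0
sum(d^2) = 94.
Step 3: rho = 1 - 6*94 / (7*(7^2 - 1)) = 1 - 564/336 = -0.678571.
Step 4: Under H0, t = rho * sqrt((n-2)/(1-rho^2)) = -2.0657 ~ t(5).
Step 5: Two-sided p-value from the t-distribution with 5 df = 0.093750.
Step 6: alpha = 0.1. reject H0.

rho = -0.6786, p = 0.093750, reject H0 at alpha = 0.1.


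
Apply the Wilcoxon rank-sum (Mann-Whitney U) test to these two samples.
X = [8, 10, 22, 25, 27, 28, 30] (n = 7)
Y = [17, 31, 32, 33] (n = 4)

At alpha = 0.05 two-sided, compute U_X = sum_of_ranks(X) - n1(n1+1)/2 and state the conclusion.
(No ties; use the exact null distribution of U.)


Step 1: Combine and sort all 11 observations; assign midranks.
sorted (value, group): (8,X), (10,X), (17,Y), (22,X), (25,X), (27,X), (28,X), (30,X), (31,Y), (32,Y), (33,Y)
ranks: 8->1, 10->2, 17->3, 22->4, 25->5, 27->6, 28->7, 30->8, 31->9, 32->10, 33->11
Step 2: Rank sum for X: R1 = 1 + 2 + 4 + 5 + 6 + 7 + 8 = 33.
Step 3: U_X = R1 - n1(n1+1)/2 = 33 - 7*8/2 = 33 - 28 = 5.
       U_Y = n1*n2 - U_X = 28 - 5 = 23.
Step 4: No ties, so the exact null distribution of U (based on enumerating the C(11,7) = 330 equally likely rank assignments) gives the two-sided p-value.
Step 5: p-value = 0.109091; compare to alpha = 0.05. fail to reject H0.

U_X = 5, p = 0.109091, fail to reject H0 at alpha = 0.05.


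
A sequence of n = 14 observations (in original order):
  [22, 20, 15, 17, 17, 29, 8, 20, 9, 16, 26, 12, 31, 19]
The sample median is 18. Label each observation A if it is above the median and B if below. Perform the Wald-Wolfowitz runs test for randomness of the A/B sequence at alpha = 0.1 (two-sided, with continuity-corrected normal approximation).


Step 1: Compute median = 18; label A = above, B = below.
Labels in order: AABBBABABBABAA  (n_A = 7, n_B = 7)
Step 2: Count runs R = 9.
Step 3: Under H0 (random ordering), E[R] = 2*n_A*n_B/(n_A+n_B) + 1 = 2*7*7/14 + 1 = 8.0000.
        Var[R] = 2*n_A*n_B*(2*n_A*n_B - n_A - n_B) / ((n_A+n_B)^2 * (n_A+n_B-1)) = 8232/2548 = 3.2308.
        SD[R] = 1.7974.
Step 4: Continuity-corrected z = (R - 0.5 - E[R]) / SD[R] = (9 - 0.5 - 8.0000) / 1.7974 = 0.2782.
Step 5: Two-sided p-value via normal approximation = 2*(1 - Phi(|z|)) = 0.780879.
Step 6: alpha = 0.1. fail to reject H0.

R = 9, z = 0.2782, p = 0.780879, fail to reject H0.


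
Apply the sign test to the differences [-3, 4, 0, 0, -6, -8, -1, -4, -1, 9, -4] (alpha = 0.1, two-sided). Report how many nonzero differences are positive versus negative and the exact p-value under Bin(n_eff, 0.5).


Step 1: Discard zero differences. Original n = 11; n_eff = number of nonzero differences = 9.
Nonzero differences (with sign): -3, +4, -6, -8, -1, -4, -1, +9, -4
Step 2: Count signs: positive = 2, negative = 7.
Step 3: Under H0: P(positive) = 0.5, so the number of positives S ~ Bin(9, 0.5).
Step 4: Two-sided exact p-value = sum of Bin(9,0.5) probabilities at or below the observed probability = 0.179688.
Step 5: alpha = 0.1. fail to reject H0.

n_eff = 9, pos = 2, neg = 7, p = 0.179688, fail to reject H0.


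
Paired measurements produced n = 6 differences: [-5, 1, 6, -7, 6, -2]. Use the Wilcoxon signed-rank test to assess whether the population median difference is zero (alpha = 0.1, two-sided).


Step 1: Drop any zero differences (none here) and take |d_i|.
|d| = [5, 1, 6, 7, 6, 2]
Step 2: Midrank |d_i| (ties get averaged ranks).
ranks: |5|->3, |1|->1, |6|->4.5, |7|->6, |6|->4.5, |2|->2
Step 3: Attach original signs; sum ranks with positive sign and with negative sign.
W+ = 1 + 4.5 + 4.5 = 10
W- = 3 + 6 + 2 = 11
(Check: W+ + W- = 21 should equal n(n+1)/2 = 21.)
Step 4: Test statistic W = min(W+, W-) = 10.
Step 5: Ties in |d|, so use the tie-corrected normal approximation.
        E[W] = n(n+1)/4 = 6*7/4 = 10.5.
        Tie groups: |d|=6 (t=2); sum(t^3 - t) = 6.
        Var[W] = n(n+1)(2n+1)/24 - sum(t^3-t)/48 = 546/24 - 6/48 = 22.625.
        z = (W - E[W]) / sqrt(Var[W]) = (10 - 10.5) / 4.7566 = -0.1051.
        Two-sided p = 2*Phi(z) = 0.916282.
Step 6: alpha = 0.1. fail to reject H0.

W+ = 10, W- = 11, W = min = 10, p = 0.916282, fail to reject H0.


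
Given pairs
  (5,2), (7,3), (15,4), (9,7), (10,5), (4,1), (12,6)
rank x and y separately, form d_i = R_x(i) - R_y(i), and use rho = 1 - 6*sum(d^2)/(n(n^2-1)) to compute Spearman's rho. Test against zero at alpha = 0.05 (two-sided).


Step 1: Rank x and y separately (midranks; no ties here).
rank(x): 5->2, 7->3, 15->7, 9->4, 10->5, 4->1, 12->6
rank(y): 2->2, 3->3, 4->4, 7->7, 5->5, 1->1, 6->6
Step 2: d_i = R_x(i) - R_y(i); compute d_i^2.
  (2-2)^2=0, (3-3)^2=0, (7-4)^2=9, (4-7)^2=9, (5-5)^2=0, (1-1)^2=0, (6-6)^2=0
sum(d^2) = 18.
Step 3: rho = 1 - 6*18 / (7*(7^2 - 1)) = 1 - 108/336 = 0.678571.
Step 4: Under H0, t = rho * sqrt((n-2)/(1-rho^2)) = 2.0657 ~ t(5).
Step 5: Two-sided p-value from the t-distribution with 5 df = 0.093750.
Step 6: alpha = 0.05. fail to reject H0.

rho = 0.6786, p = 0.093750, fail to reject H0 at alpha = 0.05.


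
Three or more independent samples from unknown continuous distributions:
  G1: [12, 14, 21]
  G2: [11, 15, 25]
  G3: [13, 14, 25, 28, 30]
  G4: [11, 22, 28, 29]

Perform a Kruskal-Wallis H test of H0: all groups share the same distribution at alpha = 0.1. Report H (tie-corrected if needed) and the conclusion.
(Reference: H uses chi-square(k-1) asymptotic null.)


Step 1: Combine all N = 15 observations and assign midranks.
sorted (value, group, rank): (11,G2,1.5), (11,G4,1.5), (12,G1,3), (13,G3,4), (14,G1,5.5), (14,G3,5.5), (15,G2,7), (21,G1,8), (22,G4,9), (25,G2,10.5), (25,G3,10.5), (28,G3,12.5), (28,G4,12.5), (29,G4,14), (30,G3,15)
Step 2: Sum ranks within each group.
R_1 = 16.5 (n_1 = 3)
R_2 = 19 (n_2 = 3)
R_3 = 47.5 (n_3 = 5)
R_4 = 37 (n_4 = 4)
Step 3: H = 12/(N(N+1)) * sum(R_i^2/n_i) - 3(N+1)
     = 12/(15*16) * (16.5^2/3 + 19^2/3 + 47.5^2/5 + 37^2/4) - 3*16
     = 0.050000 * 1004.58 - 48
     = 2.229167.
Step 4: Ties present; correction factor C = 1 - 24/(15^3 - 15) = 0.992857. Corrected H = 2.229167 / 0.992857 = 2.245204.
Step 5: Under H0, H ~ chi^2(3); p-value = 0.523100.
Step 6: alpha = 0.1. fail to reject H0.

H = 2.2452, df = 3, p = 0.523100, fail to reject H0.


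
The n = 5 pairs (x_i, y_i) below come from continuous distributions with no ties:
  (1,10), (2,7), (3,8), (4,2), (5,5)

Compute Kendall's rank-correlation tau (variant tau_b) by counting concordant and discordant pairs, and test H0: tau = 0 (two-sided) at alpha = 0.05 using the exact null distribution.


Step 1: Enumerate the 10 unordered pairs (i,j) with i<j and classify each by sign(x_j-x_i) * sign(y_j-y_i).
  (1,2):dx=+1,dy=-3->D; (1,3):dx=+2,dy=-2->D; (1,4):dx=+3,dy=-8->D; (1,5):dx=+4,dy=-5->D
  (2,3):dx=+1,dy=+1->C; (2,4):dx=+2,dy=-5->D; (2,5):dx=+3,dy=-2->D; (3,4):dx=+1,dy=-6->D
  (3,5):dx=+2,dy=-3->D; (4,5):dx=+1,dy=+3->C
Step 2: C = 2, D = 8, total pairs = 10.
Step 3: tau = (C - D)/(n(n-1)/2) = (2 - 8)/10 = -0.600000.
Step 4: Exact two-sided p-value (enumerate n! = 120 permutations of y under H0): p = 0.233333.
Step 5: alpha = 0.05. fail to reject H0.

tau_b = -0.6000 (C=2, D=8), p = 0.233333, fail to reject H0.


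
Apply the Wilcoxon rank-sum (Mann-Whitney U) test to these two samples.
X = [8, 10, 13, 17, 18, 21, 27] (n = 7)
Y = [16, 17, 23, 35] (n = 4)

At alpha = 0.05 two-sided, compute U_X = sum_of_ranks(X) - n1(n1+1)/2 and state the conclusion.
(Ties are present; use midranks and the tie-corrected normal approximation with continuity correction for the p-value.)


Step 1: Combine and sort all 11 observations; assign midranks.
sorted (value, group): (8,X), (10,X), (13,X), (16,Y), (17,X), (17,Y), (18,X), (21,X), (23,Y), (27,X), (35,Y)
ranks: 8->1, 10->2, 13->3, 16->4, 17->5.5, 17->5.5, 18->7, 21->8, 23->9, 27->10, 35->11
Step 2: Rank sum for X: R1 = 1 + 2 + 3 + 5.5 + 7 + 8 + 10 = 36.5.
Step 3: U_X = R1 - n1(n1+1)/2 = 36.5 - 7*8/2 = 36.5 - 28 = 8.5.
       U_Y = n1*n2 - U_X = 28 - 8.5 = 19.5.
Step 4: Ties are present, so use the tie-corrected normal approximation (with continuity correction) for the p-value.
Step 5: p-value = 0.343605; compare to alpha = 0.05. fail to reject H0.

U_X = 8.5, p = 0.343605, fail to reject H0 at alpha = 0.05.
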